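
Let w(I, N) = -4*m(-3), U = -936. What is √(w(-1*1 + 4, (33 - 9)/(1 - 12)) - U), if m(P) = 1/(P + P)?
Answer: √8430/3 ≈ 30.605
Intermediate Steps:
m(P) = 1/(2*P)
w(I, N) = ⅔ (w(I, N) = -2/(-3) = -2*(-1)/3 = -4*(-⅙) = ⅔)
√(w(-1*1 + 4, (33 - 9)/(1 - 12)) - U) = √(⅔ - 1*(-936)) = √(⅔ + 936) = √(2810/3) = √8430/3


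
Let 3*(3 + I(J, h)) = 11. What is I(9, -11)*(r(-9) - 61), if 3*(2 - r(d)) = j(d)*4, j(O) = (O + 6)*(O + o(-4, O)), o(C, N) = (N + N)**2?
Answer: 2402/3 ≈ 800.67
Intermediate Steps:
o(C, N) = 4*N**2 (o(C, N) = (2*N)**2 = 4*N**2)
I(J, h) = 2/3 (I(J, h) = -3 + (1/3)*11 = -3 + 11/3 = 2/3)
j(O) = (6 + O)*(O + 4*O**2) (j(O) = (O + 6)*(O + 4*O**2) = (6 + O)*(O + 4*O**2))
r(d) = 2 - 4*d*(6 + 4*d**2 + 25*d)/3 (r(d) = 2 - d*(6 + 4*d**2 + 25*d)*4/3 = 2 - 4*d*(6 + 4*d**2 + 25*d)/3)
I(9, -11)*(r(-9) - 61) = 2*((2 - 8*(-9) - 100/3*(-9)**2 - 16/3*(-9)**3) - 61)/3 = 2*((2 + 72 - 100/3*81 - 16/3*(-729)) - 61)/3 = 2*((2 + 72 - 2700 + 3888) - 61)/3 = 2*(1262 - 61)/3 = (2/3)*1201 = 2402/3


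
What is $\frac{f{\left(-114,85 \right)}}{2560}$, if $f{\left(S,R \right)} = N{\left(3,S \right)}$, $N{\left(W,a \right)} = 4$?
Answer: $\frac{1}{640} \approx 0.0015625$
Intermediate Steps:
$f{\left(S,R \right)} = 4$
$\frac{f{\left(-114,85 \right)}}{2560} = \frac{4}{2560} = 4 \cdot \frac{1}{2560} = \frac{1}{640}$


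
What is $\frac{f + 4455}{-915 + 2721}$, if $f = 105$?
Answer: $\frac{760}{301} \approx 2.5249$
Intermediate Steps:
$\frac{f + 4455}{-915 + 2721} = \frac{105 + 4455}{-915 + 2721} = \frac{4560}{1806} = 4560 \cdot \frac{1}{1806} = \frac{760}{301}$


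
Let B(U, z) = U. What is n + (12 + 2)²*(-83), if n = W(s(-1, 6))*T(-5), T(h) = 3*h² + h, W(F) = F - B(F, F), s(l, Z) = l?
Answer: -16268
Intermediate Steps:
W(F) = 0 (W(F) = F - F = 0)
T(h) = h + 3*h²
n = 0 (n = 0*(-5*(1 + 3*(-5))) = 0*(-5*(1 - 15)) = 0*(-5*(-14)) = 0*70 = 0)
n + (12 + 2)²*(-83) = 0 + (12 + 2)²*(-83) = 0 + 14²*(-83) = 0 + 196*(-83) = 0 - 16268 = -16268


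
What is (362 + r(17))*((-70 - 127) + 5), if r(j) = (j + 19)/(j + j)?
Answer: -1185024/17 ≈ -69707.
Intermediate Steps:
r(j) = (19 + j)/(2*j) (r(j) = (19 + j)/((2*j)) = (19 + j)*(1/(2*j)) = (19 + j)/(2*j))
(362 + r(17))*((-70 - 127) + 5) = (362 + (½)*(19 + 17)/17)*((-70 - 127) + 5) = (362 + (½)*(1/17)*36)*(-197 + 5) = (362 + 18/17)*(-192) = (6172/17)*(-192) = -1185024/17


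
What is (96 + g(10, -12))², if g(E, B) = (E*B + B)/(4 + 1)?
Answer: 121104/25 ≈ 4844.2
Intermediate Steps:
g(E, B) = B/5 + B*E/5 (g(E, B) = (B*E + B)/5 = (B + B*E)*(⅕) = B/5 + B*E/5)
(96 + g(10, -12))² = (96 + (⅕)*(-12)*(1 + 10))² = (96 + (⅕)*(-12)*11)² = (96 - 132/5)² = (348/5)² = 121104/25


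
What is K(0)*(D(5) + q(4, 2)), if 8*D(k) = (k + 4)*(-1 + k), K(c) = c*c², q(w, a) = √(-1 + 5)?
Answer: 0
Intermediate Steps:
q(w, a) = 2 (q(w, a) = √4 = 2)
K(c) = c³
D(k) = (-1 + k)*(4 + k)/8 (D(k) = ((k + 4)*(-1 + k))/8 = ((4 + k)*(-1 + k))/8 = ((-1 + k)*(4 + k))/8 = (-1 + k)*(4 + k)/8)
K(0)*(D(5) + q(4, 2)) = 0³*((-½ + (⅛)*5² + (3/8)*5) + 2) = 0*((-½ + (⅛)*25 + 15/8) + 2) = 0*((-½ + 25/8 + 15/8) + 2) = 0*(9/2 + 2) = 0*(13/2) = 0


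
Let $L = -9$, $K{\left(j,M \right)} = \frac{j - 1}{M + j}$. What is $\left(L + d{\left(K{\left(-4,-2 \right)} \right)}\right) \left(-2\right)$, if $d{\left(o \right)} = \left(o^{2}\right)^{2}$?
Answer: $\frac{11039}{648} \approx 17.035$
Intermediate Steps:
$K{\left(j,M \right)} = \frac{-1 + j}{M + j}$
$d{\left(o \right)} = o^{4}$
$\left(L + d{\left(K{\left(-4,-2 \right)} \right)}\right) \left(-2\right) = \left(-9 + \left(\frac{-1 - 4}{-2 - 4}\right)^{4}\right) \left(-2\right) = \left(-9 + \left(\frac{1}{-6} \left(-5\right)\right)^{4}\right) \left(-2\right) = \left(-9 + \left(\left(- \frac{1}{6}\right) \left(-5\right)\right)^{4}\right) \left(-2\right) = \left(-9 + \left(\frac{5}{6}\right)^{4}\right) \left(-2\right) = \left(-9 + \frac{625}{1296}\right) \left(-2\right) = \left(- \frac{11039}{1296}\right) \left(-2\right) = \frac{11039}{648}$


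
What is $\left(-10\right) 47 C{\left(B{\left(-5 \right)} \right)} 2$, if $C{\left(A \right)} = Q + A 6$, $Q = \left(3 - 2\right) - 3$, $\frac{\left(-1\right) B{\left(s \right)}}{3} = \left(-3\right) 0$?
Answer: $1880$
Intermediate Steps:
$B{\left(s \right)} = 0$ ($B{\left(s \right)} = - 3 \left(\left(-3\right) 0\right) = \left(-3\right) 0 = 0$)
$Q = -2$ ($Q = 1 - 3 = -2$)
$C{\left(A \right)} = -2 + 6 A$ ($C{\left(A \right)} = -2 + A 6 = -2 + 6 A$)
$\left(-10\right) 47 C{\left(B{\left(-5 \right)} \right)} 2 = \left(-10\right) 47 \left(-2 + 6 \cdot 0\right) 2 = - 470 \left(-2 + 0\right) 2 = - 470 \left(\left(-2\right) 2\right) = \left(-470\right) \left(-4\right) = 1880$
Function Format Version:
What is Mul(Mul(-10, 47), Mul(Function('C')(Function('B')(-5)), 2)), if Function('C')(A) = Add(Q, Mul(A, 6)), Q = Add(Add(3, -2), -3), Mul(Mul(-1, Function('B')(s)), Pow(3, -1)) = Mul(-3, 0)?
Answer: 1880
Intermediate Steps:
Function('B')(s) = 0 (Function('B')(s) = Mul(-3, Mul(-3, 0)) = Mul(-3, 0) = 0)
Q = -2 (Q = Add(1, -3) = -2)
Function('C')(A) = Add(-2, Mul(6, A)) (Function('C')(A) = Add(-2, Mul(A, 6)) = Add(-2, Mul(6, A)))
Mul(Mul(-10, 47), Mul(Function('C')(Function('B')(-5)), 2)) = Mul(Mul(-10, 47), Mul(Add(-2, Mul(6, 0)), 2)) = Mul(-470, Mul(Add(-2, 0), 2)) = Mul(-470, Mul(-2, 2)) = Mul(-470, -4) = 1880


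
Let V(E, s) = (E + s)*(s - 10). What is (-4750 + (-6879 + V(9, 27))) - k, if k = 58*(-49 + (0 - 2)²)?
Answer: -8407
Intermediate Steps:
k = -2610 (k = 58*(-49 + (-2)²) = 58*(-49 + 4) = 58*(-45) = -2610)
V(E, s) = (-10 + s)*(E + s) (V(E, s) = (E + s)*(-10 + s) = (-10 + s)*(E + s))
(-4750 + (-6879 + V(9, 27))) - k = (-4750 + (-6879 + (27² - 10*9 - 10*27 + 9*27))) - 1*(-2610) = (-4750 + (-6879 + (729 - 90 - 270 + 243))) + 2610 = (-4750 + (-6879 + 612)) + 2610 = (-4750 - 6267) + 2610 = -11017 + 2610 = -8407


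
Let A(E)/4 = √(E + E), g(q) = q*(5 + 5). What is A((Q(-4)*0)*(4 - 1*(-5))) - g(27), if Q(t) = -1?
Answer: -270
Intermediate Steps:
g(q) = 10*q (g(q) = q*10 = 10*q)
A(E) = 4*√2*√E (A(E) = 4*√(E + E) = 4*√(2*E) = 4*(√2*√E) = 4*√2*√E)
A((Q(-4)*0)*(4 - 1*(-5))) - g(27) = 4*√2*√((-1*0)*(4 - 1*(-5))) - 10*27 = 4*√2*√(0*(4 + 5)) - 1*270 = 4*√2*√(0*9) - 270 = 4*√2*√0 - 270 = 4*√2*0 - 270 = 0 - 270 = -270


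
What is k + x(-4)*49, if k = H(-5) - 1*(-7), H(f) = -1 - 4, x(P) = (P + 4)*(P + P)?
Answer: 2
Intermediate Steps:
x(P) = 2*P*(4 + P) (x(P) = (4 + P)*(2*P) = 2*P*(4 + P))
H(f) = -5
k = 2 (k = -5 - 1*(-7) = -5 + 7 = 2)
k + x(-4)*49 = 2 + (2*(-4)*(4 - 4))*49 = 2 + (2*(-4)*0)*49 = 2 + 0*49 = 2 + 0 = 2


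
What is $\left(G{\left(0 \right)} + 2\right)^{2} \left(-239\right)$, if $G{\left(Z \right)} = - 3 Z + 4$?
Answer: $-8604$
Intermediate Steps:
$G{\left(Z \right)} = 4 - 3 Z$
$\left(G{\left(0 \right)} + 2\right)^{2} \left(-239\right) = \left(\left(4 - 0\right) + 2\right)^{2} \left(-239\right) = \left(\left(4 + 0\right) + 2\right)^{2} \left(-239\right) = \left(4 + 2\right)^{2} \left(-239\right) = 6^{2} \left(-239\right) = 36 \left(-239\right) = -8604$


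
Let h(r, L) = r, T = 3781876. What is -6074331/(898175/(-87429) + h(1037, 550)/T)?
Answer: 2008451041653278124/3396695812427 ≈ 5.9130e+5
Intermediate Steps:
-6074331/(898175/(-87429) + h(1037, 550)/T) = -6074331/(898175/(-87429) + 1037/3781876) = -6074331/(898175*(-1/87429) + 1037*(1/3781876)) = -6074331/(-898175/87429 + 1037/3781876) = -6074331/(-3396695812427/330645636804) = -6074331*(-330645636804/3396695812427) = 2008451041653278124/3396695812427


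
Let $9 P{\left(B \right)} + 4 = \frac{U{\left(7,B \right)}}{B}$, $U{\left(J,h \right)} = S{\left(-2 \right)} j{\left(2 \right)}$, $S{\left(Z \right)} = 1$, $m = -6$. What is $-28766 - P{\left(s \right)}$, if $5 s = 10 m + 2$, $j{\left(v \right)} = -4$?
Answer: $- \frac{7507820}{261} \approx -28766.0$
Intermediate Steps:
$U{\left(J,h \right)} = -4$ ($U{\left(J,h \right)} = 1 \left(-4\right) = -4$)
$s = - \frac{58}{5}$ ($s = \frac{10 \left(-6\right) + 2}{5} = \frac{-60 + 2}{5} = \frac{1}{5} \left(-58\right) = - \frac{58}{5} \approx -11.6$)
$P{\left(B \right)} = - \frac{4}{9} - \frac{4}{9 B}$ ($P{\left(B \right)} = - \frac{4}{9} + \frac{\left(-4\right) \frac{1}{B}}{9} = - \frac{4}{9} - \frac{4}{9 B}$)
$-28766 - P{\left(s \right)} = -28766 - \frac{4 \left(-1 - - \frac{58}{5}\right)}{9 \left(- \frac{58}{5}\right)} = -28766 - \frac{4}{9} \left(- \frac{5}{58}\right) \left(-1 + \frac{58}{5}\right) = -28766 - \frac{4}{9} \left(- \frac{5}{58}\right) \frac{53}{5} = -28766 - - \frac{106}{261} = -28766 + \frac{106}{261} = - \frac{7507820}{261}$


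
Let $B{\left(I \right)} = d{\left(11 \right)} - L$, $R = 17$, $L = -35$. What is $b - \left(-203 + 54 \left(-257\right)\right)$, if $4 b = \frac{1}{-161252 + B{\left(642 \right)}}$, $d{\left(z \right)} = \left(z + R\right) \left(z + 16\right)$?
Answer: $\frac{9037805363}{641844} \approx 14081.0$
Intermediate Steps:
$d{\left(z \right)} = \left(16 + z\right) \left(17 + z\right)$ ($d{\left(z \right)} = \left(z + 17\right) \left(z + 16\right) = \left(17 + z\right) \left(16 + z\right) = \left(16 + z\right) \left(17 + z\right)$)
$B{\left(I \right)} = 791$ ($B{\left(I \right)} = \left(272 + 11^{2} + 33 \cdot 11\right) - -35 = \left(272 + 121 + 363\right) + 35 = 756 + 35 = 791$)
$b = - \frac{1}{641844}$ ($b = \frac{1}{4 \left(-161252 + 791\right)} = \frac{1}{4 \left(-160461\right)} = \frac{1}{4} \left(- \frac{1}{160461}\right) = - \frac{1}{641844} \approx -1.558 \cdot 10^{-6}$)
$b - \left(-203 + 54 \left(-257\right)\right) = - \frac{1}{641844} - \left(-203 + 54 \left(-257\right)\right) = - \frac{1}{641844} - \left(-203 - 13878\right) = - \frac{1}{641844} - -14081 = - \frac{1}{641844} + 14081 = \frac{9037805363}{641844}$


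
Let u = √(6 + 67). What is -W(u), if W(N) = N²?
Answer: -73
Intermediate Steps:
u = √73 ≈ 8.5440
-W(u) = -(√73)² = -1*73 = -73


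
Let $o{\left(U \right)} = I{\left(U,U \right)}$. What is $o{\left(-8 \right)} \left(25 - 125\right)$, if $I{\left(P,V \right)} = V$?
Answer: $800$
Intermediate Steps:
$o{\left(U \right)} = U$
$o{\left(-8 \right)} \left(25 - 125\right) = - 8 \left(25 - 125\right) = \left(-8\right) \left(-100\right) = 800$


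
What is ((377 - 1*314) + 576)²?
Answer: 408321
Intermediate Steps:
((377 - 1*314) + 576)² = ((377 - 314) + 576)² = (63 + 576)² = 639² = 408321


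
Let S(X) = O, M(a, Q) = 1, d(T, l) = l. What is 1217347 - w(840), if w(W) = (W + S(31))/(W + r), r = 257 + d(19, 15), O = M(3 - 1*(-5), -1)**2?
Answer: 1353689023/1112 ≈ 1.2173e+6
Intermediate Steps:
O = 1 (O = 1**2 = 1)
r = 272 (r = 257 + 15 = 272)
S(X) = 1
w(W) = (1 + W)/(272 + W) (w(W) = (W + 1)/(W + 272) = (1 + W)/(272 + W))
1217347 - w(840) = 1217347 - (1 + 840)/(272 + 840) = 1217347 - 841/1112 = 1353689023/1112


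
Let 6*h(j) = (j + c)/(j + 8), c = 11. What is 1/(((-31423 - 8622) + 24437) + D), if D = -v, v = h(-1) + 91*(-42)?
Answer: -21/247511 ≈ -8.4845e-5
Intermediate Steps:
h(j) = (11 + j)/(6*(8 + j)) (h(j) = ((j + 11)/(j + 8))/6 = ((11 + j)/(8 + j))/6 = (11 + j)/(6*(8 + j)))
v = -80257/21 (v = (11 - 1)/(6*(8 - 1)) + 91*(-42) = (1/6)*10/7 - 3822 = (1/6)*(1/7)*10 - 3822 = 5/21 - 3822 = -80257/21 ≈ -3821.8)
D = 80257/21 (D = -1*(-80257/21) = 80257/21 ≈ 3821.8)
1/(((-31423 - 8622) + 24437) + D) = 1/(((-31423 - 8622) + 24437) + 80257/21) = 1/((-40045 + 24437) + 80257/21) = 1/(-15608 + 80257/21) = 1/(-247511/21) = -21/247511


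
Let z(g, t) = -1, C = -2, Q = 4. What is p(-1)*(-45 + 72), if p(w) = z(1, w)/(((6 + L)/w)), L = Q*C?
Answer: -27/2 ≈ -13.500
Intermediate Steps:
L = -8 (L = 4*(-2) = -8)
p(w) = w/2 (p(w) = -1/((6 - 8)/w) = -1/(-2/w) = -1/((-2/w)) = -(-1)*w/2 = w/2)
p(-1)*(-45 + 72) = ((½)*(-1))*(-45 + 72) = -½*27 = -27/2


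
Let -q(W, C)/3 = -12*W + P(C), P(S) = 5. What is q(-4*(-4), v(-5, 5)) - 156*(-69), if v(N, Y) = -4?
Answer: 11325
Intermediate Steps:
q(W, C) = -15 + 36*W (q(W, C) = -3*(-12*W + 5) = -3*(5 - 12*W) = -15 + 36*W)
q(-4*(-4), v(-5, 5)) - 156*(-69) = (-15 + 36*(-4*(-4))) - 156*(-69) = (-15 + 36*16) + 10764 = (-15 + 576) + 10764 = 561 + 10764 = 11325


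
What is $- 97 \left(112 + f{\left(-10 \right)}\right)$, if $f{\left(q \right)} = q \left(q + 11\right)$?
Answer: $-9894$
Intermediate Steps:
$f{\left(q \right)} = q \left(11 + q\right)$
$- 97 \left(112 + f{\left(-10 \right)}\right) = - 97 \left(112 - 10 \left(11 - 10\right)\right) = - 97 \left(112 - 10\right) = \left(-97\right) 102 = -9894$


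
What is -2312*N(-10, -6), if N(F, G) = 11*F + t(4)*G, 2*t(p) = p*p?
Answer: 365296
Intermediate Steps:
t(p) = p**2/2 (t(p) = (p*p)/2 = p**2/2)
N(F, G) = 8*G + 11*F (N(F, G) = 11*F + ((1/2)*4**2)*G = 11*F + ((1/2)*16)*G = 11*F + 8*G = 8*G + 11*F)
-2312*N(-10, -6) = -2312*(8*(-6) + 11*(-10)) = -2312*(-48 - 110) = -2312*(-158) = 365296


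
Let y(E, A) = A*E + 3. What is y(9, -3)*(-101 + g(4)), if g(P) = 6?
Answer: 2280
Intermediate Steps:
y(E, A) = 3 + A*E
y(9, -3)*(-101 + g(4)) = (3 - 3*9)*(-101 + 6) = (3 - 27)*(-95) = -24*(-95) = 2280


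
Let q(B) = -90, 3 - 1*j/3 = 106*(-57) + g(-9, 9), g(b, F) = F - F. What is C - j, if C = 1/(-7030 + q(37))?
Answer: -129121201/7120 ≈ -18135.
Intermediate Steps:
g(b, F) = 0
j = 18135 (j = 9 - 3*(106*(-57) + 0) = 9 - 3*(-6042 + 0) = 9 - 3*(-6042) = 9 + 18126 = 18135)
C = -1/7120 (C = 1/(-7030 - 90) = 1/(-7120) = -1/7120 ≈ -0.00014045)
C - j = -1/7120 - 1*18135 = -1/7120 - 18135 = -129121201/7120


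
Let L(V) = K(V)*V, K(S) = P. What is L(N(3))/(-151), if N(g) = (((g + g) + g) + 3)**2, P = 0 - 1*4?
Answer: 576/151 ≈ 3.8146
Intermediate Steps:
P = -4 (P = 0 - 4 = -4)
K(S) = -4
N(g) = (3 + 3*g)**2 (N(g) = ((2*g + g) + 3)**2 = (3*g + 3)**2 = (3 + 3*g)**2)
L(V) = -4*V
L(N(3))/(-151) = -36*(1 + 3)**2/(-151) = -36*4**2*(-1/151) = -36*16*(-1/151) = -4*144*(-1/151) = -576*(-1/151) = 576/151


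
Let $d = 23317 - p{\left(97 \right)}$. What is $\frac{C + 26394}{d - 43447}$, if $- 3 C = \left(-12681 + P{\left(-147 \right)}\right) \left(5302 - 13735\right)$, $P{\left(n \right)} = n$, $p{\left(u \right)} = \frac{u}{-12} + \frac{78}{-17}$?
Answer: $\frac{7350755256}{4103935} \approx 1791.1$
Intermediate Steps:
$p{\left(u \right)} = - \frac{78}{17} - \frac{u}{12}$ ($p{\left(u \right)} = u \left(- \frac{1}{12}\right) + 78 \left(- \frac{1}{17}\right) = - \frac{u}{12} - \frac{78}{17} = - \frac{78}{17} - \frac{u}{12}$)
$C = -36059508$ ($C = - \frac{\left(-12681 - 147\right) \left(5302 - 13735\right)}{3} = - \frac{\left(-12828\right) \left(-8433\right)}{3} = \left(- \frac{1}{3}\right) 108178524 = -36059508$)
$d = \frac{4759253}{204}$ ($d = 23317 - \left(- \frac{78}{17} - \frac{97}{12}\right) = 23317 - - \frac{2585}{204} = 23317 + \frac{2585}{204} = \frac{4759253}{204} \approx 23330.0$)
$\frac{C + 26394}{d - 43447} = \frac{-36059508 + 26394}{\frac{4759253}{204} - 43447} = - \frac{36033114}{- \frac{4103935}{204}} = \left(-36033114\right) \left(- \frac{204}{4103935}\right) = \frac{7350755256}{4103935}$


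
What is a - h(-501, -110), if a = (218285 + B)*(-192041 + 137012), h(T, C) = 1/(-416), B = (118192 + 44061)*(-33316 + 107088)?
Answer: -274016783666674463/416 ≈ -6.5869e+14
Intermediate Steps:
B = 11969728316 (B = 162253*73772 = 11969728316)
h(T, C) = -1/416
a = -658694191506429 (a = (218285 + 11969728316)*(-192041 + 137012) = 11969946601*(-55029) = -658694191506429)
a - h(-501, -110) = -658694191506429 - 1*(-1/416) = -658694191506429 + 1/416 = -274016783666674463/416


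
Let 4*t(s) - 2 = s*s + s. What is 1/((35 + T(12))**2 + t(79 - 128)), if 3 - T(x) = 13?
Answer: 2/2427 ≈ 0.00082406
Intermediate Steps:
T(x) = -10 (T(x) = 3 - 1*13 = 3 - 13 = -10)
t(s) = 1/2 + s/4 + s**2/4 (t(s) = 1/2 + (s*s + s)/4 = 1/2 + (s**2 + s)/4 = 1/2 + (s + s**2)/4 = 1/2 + (s/4 + s**2/4) = 1/2 + s/4 + s**2/4)
1/((35 + T(12))**2 + t(79 - 128)) = 1/((35 - 10)**2 + (1/2 + (79 - 128)/4 + (79 - 128)**2/4)) = 1/(25**2 + (1/2 + (1/4)*(-49) + (1/4)*(-49)**2)) = 1/(625 + (1/2 - 49/4 + (1/4)*2401)) = 1/(625 + (1/2 - 49/4 + 2401/4)) = 1/(625 + 1177/2) = 1/(2427/2) = 2/2427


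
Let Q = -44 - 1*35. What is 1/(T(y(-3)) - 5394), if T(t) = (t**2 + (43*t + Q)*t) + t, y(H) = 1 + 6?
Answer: -1/3784 ≈ -0.00026427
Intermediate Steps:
y(H) = 7
Q = -79 (Q = -44 - 35 = -79)
T(t) = t + t**2 + t*(-79 + 43*t) (T(t) = (t**2 + (43*t - 79)*t) + t = (t**2 + (-79 + 43*t)*t) + t = (t**2 + t*(-79 + 43*t)) + t = t + t**2 + t*(-79 + 43*t))
1/(T(y(-3)) - 5394) = 1/(2*7*(-39 + 22*7) - 5394) = 1/(2*7*(-39 + 154) - 5394) = 1/(2*7*115 - 5394) = 1/(1610 - 5394) = 1/(-3784) = -1/3784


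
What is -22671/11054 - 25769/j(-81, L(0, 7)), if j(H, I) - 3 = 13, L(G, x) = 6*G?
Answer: -142606631/88432 ≈ -1612.6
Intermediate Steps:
j(H, I) = 16 (j(H, I) = 3 + 13 = 16)
-22671/11054 - 25769/j(-81, L(0, 7)) = -22671/11054 - 25769/16 = -142606631/88432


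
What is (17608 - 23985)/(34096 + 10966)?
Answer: -6377/45062 ≈ -0.14152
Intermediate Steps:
(17608 - 23985)/(34096 + 10966) = -6377/45062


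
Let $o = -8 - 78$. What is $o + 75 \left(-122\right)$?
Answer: $-9236$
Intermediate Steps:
$o = -86$
$o + 75 \left(-122\right) = -86 + 75 \left(-122\right) = -86 - 9150 = -9236$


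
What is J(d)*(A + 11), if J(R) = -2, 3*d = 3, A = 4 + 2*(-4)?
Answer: -14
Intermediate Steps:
A = -4 (A = 4 - 8 = -4)
d = 1 (d = (1/3)*3 = 1)
J(d)*(A + 11) = -2*(-4 + 11) = -2*7 = -14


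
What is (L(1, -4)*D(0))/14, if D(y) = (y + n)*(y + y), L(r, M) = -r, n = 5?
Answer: 0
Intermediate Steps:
D(y) = 2*y*(5 + y) (D(y) = (y + 5)*(y + y) = (5 + y)*(2*y) = 2*y*(5 + y))
(L(1, -4)*D(0))/14 = ((-1*1)*(2*0*(5 + 0)))/14 = -2*0*5*(1/14) = -1*0*(1/14) = 0*(1/14) = 0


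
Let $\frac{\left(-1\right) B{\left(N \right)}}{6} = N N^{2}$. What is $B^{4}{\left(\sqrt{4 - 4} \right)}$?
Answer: $0$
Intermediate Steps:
$B{\left(N \right)} = - 6 N^{3}$ ($B{\left(N \right)} = - 6 N N^{2} = - 6 N^{3}$)
$B^{4}{\left(\sqrt{4 - 4} \right)} = \left(- 6 \left(\sqrt{4 - 4}\right)^{3}\right)^{4} = \left(- 6 \left(\sqrt{0}\right)^{3}\right)^{4} = \left(- 6 \cdot 0^{3}\right)^{4} = \left(\left(-6\right) 0\right)^{4} = 0^{4} = 0$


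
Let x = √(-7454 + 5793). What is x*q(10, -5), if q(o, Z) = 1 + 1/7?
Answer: 8*I*√1661/7 ≈ 46.578*I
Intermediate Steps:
q(o, Z) = 8/7 (q(o, Z) = 1 + ⅐ = 8/7)
x = I*√1661 (x = √(-1661) = I*√1661 ≈ 40.755*I)
x*q(10, -5) = (I*√1661)*(8/7) = 8*I*√1661/7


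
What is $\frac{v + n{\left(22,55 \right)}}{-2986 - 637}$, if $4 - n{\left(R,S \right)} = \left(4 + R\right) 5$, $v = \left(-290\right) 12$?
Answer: $\frac{3606}{3623} \approx 0.99531$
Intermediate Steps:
$v = -3480$
$n{\left(R,S \right)} = -16 - 5 R$ ($n{\left(R,S \right)} = 4 - \left(4 + R\right) 5 = 4 - \left(20 + 5 R\right) = -16 - 5 R$)
$\frac{v + n{\left(22,55 \right)}}{-2986 - 637} = \frac{-3480 - 126}{-2986 - 637} = \frac{-3480 - 126}{-3623} = \left(-3480 - 126\right) \left(- \frac{1}{3623}\right) = \left(-3606\right) \left(- \frac{1}{3623}\right) = \frac{3606}{3623}$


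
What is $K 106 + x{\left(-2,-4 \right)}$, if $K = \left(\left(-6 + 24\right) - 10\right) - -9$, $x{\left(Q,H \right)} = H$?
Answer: $1798$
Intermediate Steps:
$K = 17$ ($K = \left(18 - 10\right) + 9 = 8 + 9 = 17$)
$K 106 + x{\left(-2,-4 \right)} = 17 \cdot 106 - 4 = 1802 - 4 = 1798$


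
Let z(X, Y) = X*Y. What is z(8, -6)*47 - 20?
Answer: -2276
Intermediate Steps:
z(8, -6)*47 - 20 = (8*(-6))*47 - 20 = -48*47 - 20 = -2256 - 20 = -2276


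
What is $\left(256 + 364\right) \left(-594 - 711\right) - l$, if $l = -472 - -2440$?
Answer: $-811068$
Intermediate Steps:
$l = 1968$ ($l = -472 + 2440 = 1968$)
$\left(256 + 364\right) \left(-594 - 711\right) - l = \left(256 + 364\right) \left(-594 - 711\right) - 1968 = 620 \left(-1305\right) - 1968 = -809100 - 1968 = -811068$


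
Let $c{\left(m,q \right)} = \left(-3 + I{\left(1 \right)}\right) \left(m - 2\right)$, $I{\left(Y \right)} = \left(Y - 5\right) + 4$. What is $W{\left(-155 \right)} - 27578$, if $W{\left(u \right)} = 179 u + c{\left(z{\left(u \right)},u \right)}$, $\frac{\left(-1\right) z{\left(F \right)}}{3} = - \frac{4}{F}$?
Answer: $- \frac{8574099}{155} \approx -55317.0$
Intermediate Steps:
$I{\left(Y \right)} = -1 + Y$ ($I{\left(Y \right)} = \left(-5 + Y\right) + 4 = -1 + Y$)
$z{\left(F \right)} = \frac{12}{F}$ ($z{\left(F \right)} = - 3 \left(- \frac{4}{F}\right) = \frac{12}{F}$)
$c{\left(m,q \right)} = 6 - 3 m$ ($c{\left(m,q \right)} = \left(-3 + \left(-1 + 1\right)\right) \left(m - 2\right) = \left(-3 + 0\right) \left(-2 + m\right) = - 3 \left(-2 + m\right) = 6 - 3 m$)
$W{\left(u \right)} = 6 - \frac{36}{u} + 179 u$ ($W{\left(u \right)} = 179 u + \left(6 - 3 \frac{12}{u}\right) = 179 u + \left(6 - \frac{36}{u}\right) = 6 - \frac{36}{u} + 179 u$)
$W{\left(-155 \right)} - 27578 = \left(6 - \frac{36}{-155} + 179 \left(-155\right)\right) - 27578 = \left(6 - - \frac{36}{155} - 27745\right) - 27578 = \left(6 + \frac{36}{155} - 27745\right) - 27578 = - \frac{4299509}{155} - 27578 = - \frac{8574099}{155}$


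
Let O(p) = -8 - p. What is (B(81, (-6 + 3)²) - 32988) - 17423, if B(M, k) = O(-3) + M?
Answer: -50335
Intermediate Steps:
B(M, k) = -5 + M (B(M, k) = (-8 - 1*(-3)) + M = (-8 + 3) + M = -5 + M)
(B(81, (-6 + 3)²) - 32988) - 17423 = ((-5 + 81) - 32988) - 17423 = (76 - 32988) - 17423 = -32912 - 17423 = -50335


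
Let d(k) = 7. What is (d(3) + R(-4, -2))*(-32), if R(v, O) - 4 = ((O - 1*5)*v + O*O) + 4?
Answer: -1504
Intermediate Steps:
R(v, O) = 8 + O² + v*(-5 + O) (R(v, O) = 4 + (((O - 1*5)*v + O*O) + 4) = 4 + (((O - 5)*v + O²) + 4) = 4 + (((-5 + O)*v + O²) + 4) = 4 + ((v*(-5 + O) + O²) + 4) = 4 + ((O² + v*(-5 + O)) + 4) = 4 + (4 + O² + v*(-5 + O)) = 8 + O² + v*(-5 + O))
(d(3) + R(-4, -2))*(-32) = (7 + (8 + (-2)² - 5*(-4) - 2*(-4)))*(-32) = (7 + (8 + 4 + 20 + 8))*(-32) = (7 + 40)*(-32) = 47*(-32) = -1504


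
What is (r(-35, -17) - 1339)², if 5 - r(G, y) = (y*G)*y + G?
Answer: 77721856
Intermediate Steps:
r(G, y) = 5 - G - G*y² (r(G, y) = 5 - ((y*G)*y + G) = 5 - ((G*y)*y + G) = 5 - (G*y² + G) = 5 - (G + G*y²) = 5 + (-G - G*y²) = 5 - G - G*y²)
(r(-35, -17) - 1339)² = ((5 - 1*(-35) - 1*(-35)*(-17)²) - 1339)² = ((5 + 35 - 1*(-35)*289) - 1339)² = ((5 + 35 + 10115) - 1339)² = (10155 - 1339)² = 8816² = 77721856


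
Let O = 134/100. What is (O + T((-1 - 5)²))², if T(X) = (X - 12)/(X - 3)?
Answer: 1292769/302500 ≈ 4.2736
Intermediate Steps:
O = 67/50 (O = 134*(1/100) = 67/50 ≈ 1.3400)
T(X) = (-12 + X)/(-3 + X)
(O + T((-1 - 5)²))² = (67/50 + (-12 + (-1 - 5)²)/(-3 + (-1 - 5)²))² = (67/50 + (-12 + (-6)²)/(-3 + (-6)²))² = (67/50 + (-12 + 36)/(-3 + 36))² = (67/50 + 24/33)² = (67/50 + (1/33)*24)² = (67/50 + 8/11)² = (1137/550)² = 1292769/302500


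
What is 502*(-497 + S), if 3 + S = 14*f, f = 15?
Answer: -145580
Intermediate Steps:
S = 207 (S = -3 + 14*15 = -3 + 210 = 207)
502*(-497 + S) = 502*(-497 + 207) = 502*(-290) = -145580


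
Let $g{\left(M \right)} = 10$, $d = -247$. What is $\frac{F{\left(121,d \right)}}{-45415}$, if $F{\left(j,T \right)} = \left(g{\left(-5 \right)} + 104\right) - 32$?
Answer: $- \frac{82}{45415} \approx -0.0018056$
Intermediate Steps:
$F{\left(j,T \right)} = 82$ ($F{\left(j,T \right)} = \left(10 + 104\right) - 32 = 114 - 32 = 82$)
$\frac{F{\left(121,d \right)}}{-45415} = \frac{82}{-45415} = 82 \left(- \frac{1}{45415}\right) = - \frac{82}{45415}$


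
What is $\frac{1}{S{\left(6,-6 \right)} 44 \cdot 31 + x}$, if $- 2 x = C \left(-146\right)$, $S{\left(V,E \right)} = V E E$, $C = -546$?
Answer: $\frac{1}{254766} \approx 3.9252 \cdot 10^{-6}$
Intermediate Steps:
$S{\left(V,E \right)} = V E^{2}$ ($S{\left(V,E \right)} = E V E = V E^{2}$)
$x = -39858$ ($x = - \frac{\left(-546\right) \left(-146\right)}{2} = \left(- \frac{1}{2}\right) 79716 = -39858$)
$\frac{1}{S{\left(6,-6 \right)} 44 \cdot 31 + x} = \frac{1}{6 \left(-6\right)^{2} \cdot 44 \cdot 31 - 39858} = \frac{1}{6 \cdot 36 \cdot 44 \cdot 31 - 39858} = \frac{1}{216 \cdot 44 \cdot 31 - 39858} = \frac{1}{9504 \cdot 31 - 39858} = \frac{1}{294624 - 39858} = \frac{1}{254766}$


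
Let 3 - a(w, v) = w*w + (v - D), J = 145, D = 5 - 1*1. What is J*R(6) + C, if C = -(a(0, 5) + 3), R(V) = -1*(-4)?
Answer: 575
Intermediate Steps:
R(V) = 4
D = 4 (D = 5 - 1 = 4)
a(w, v) = 7 - v - w² (a(w, v) = 3 - (w*w + (v - 1*4)) = 3 - (w² + (v - 4)) = 3 - (w² + (-4 + v)) = 3 - (-4 + v + w²) = 3 + (4 - v - w²) = 7 - v - w²)
C = -5 (C = -((7 - 1*5 - 1*0²) + 3) = -((7 - 5 - 1*0) + 3) = -((7 - 5 + 0) + 3) = -(2 + 3) = -1*5 = -5)
J*R(6) + C = 145*4 - 5 = 580 - 5 = 575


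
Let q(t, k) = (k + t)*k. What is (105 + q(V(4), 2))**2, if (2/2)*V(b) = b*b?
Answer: 19881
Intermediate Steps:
V(b) = b**2 (V(b) = b*b = b**2)
q(t, k) = k*(k + t)
(105 + q(V(4), 2))**2 = (105 + 2*(2 + 4**2))**2 = (105 + 2*(2 + 16))**2 = (105 + 2*18)**2 = (105 + 36)**2 = 141**2 = 19881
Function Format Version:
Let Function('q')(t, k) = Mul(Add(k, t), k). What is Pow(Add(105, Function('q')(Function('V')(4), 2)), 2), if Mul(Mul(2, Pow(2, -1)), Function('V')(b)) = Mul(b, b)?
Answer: 19881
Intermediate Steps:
Function('V')(b) = Pow(b, 2) (Function('V')(b) = Mul(b, b) = Pow(b, 2))
Function('q')(t, k) = Mul(k, Add(k, t))
Pow(Add(105, Function('q')(Function('V')(4), 2)), 2) = Pow(Add(105, Mul(2, Add(2, Pow(4, 2)))), 2) = Pow(Add(105, Mul(2, Add(2, 16))), 2) = Pow(Add(105, Mul(2, 18)), 2) = Pow(Add(105, 36), 2) = Pow(141, 2) = 19881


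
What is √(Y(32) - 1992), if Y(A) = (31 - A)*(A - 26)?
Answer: 3*I*√222 ≈ 44.699*I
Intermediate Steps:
Y(A) = (-26 + A)*(31 - A) (Y(A) = (31 - A)*(-26 + A) = (-26 + A)*(31 - A))
√(Y(32) - 1992) = √((-806 - 1*32² + 57*32) - 1992) = √((-806 - 1*1024 + 1824) - 1992) = √((-806 - 1024 + 1824) - 1992) = √(-6 - 1992) = √(-1998) = 3*I*√222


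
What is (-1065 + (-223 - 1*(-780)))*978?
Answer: -496824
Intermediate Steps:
(-1065 + (-223 - 1*(-780)))*978 = (-1065 + (-223 + 780))*978 = (-1065 + 557)*978 = -508*978 = -496824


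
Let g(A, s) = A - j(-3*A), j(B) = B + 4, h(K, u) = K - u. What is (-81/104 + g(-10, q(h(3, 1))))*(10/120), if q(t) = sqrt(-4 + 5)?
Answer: -4657/1248 ≈ -3.7316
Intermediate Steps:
j(B) = 4 + B
q(t) = 1 (q(t) = sqrt(1) = 1)
g(A, s) = -4 + 4*A (g(A, s) = A - (4 - 3*A) = A + (-4 + 3*A) = -4 + 4*A)
(-81/104 + g(-10, q(h(3, 1))))*(10/120) = (-81/104 + (-4 + 4*(-10)))*(10/120) = (-81*1/104 + (-4 - 40))*(10*(1/120)) = (-81/104 - 44)*(1/12) = -4657/104*1/12 = -4657/1248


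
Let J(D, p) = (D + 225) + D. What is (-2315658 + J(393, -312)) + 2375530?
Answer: 60883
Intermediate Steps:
J(D, p) = 225 + 2*D (J(D, p) = (225 + D) + D = 225 + 2*D)
(-2315658 + J(393, -312)) + 2375530 = (-2315658 + (225 + 2*393)) + 2375530 = (-2315658 + (225 + 786)) + 2375530 = (-2315658 + 1011) + 2375530 = -2314647 + 2375530 = 60883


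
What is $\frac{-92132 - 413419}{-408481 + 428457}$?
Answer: $- \frac{505551}{19976} \approx -25.308$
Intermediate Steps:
$\frac{-92132 - 413419}{-408481 + 428457} = - \frac{505551}{19976}$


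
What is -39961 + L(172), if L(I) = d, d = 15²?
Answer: -39736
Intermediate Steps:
d = 225
L(I) = 225
-39961 + L(172) = -39961 + 225 = -39736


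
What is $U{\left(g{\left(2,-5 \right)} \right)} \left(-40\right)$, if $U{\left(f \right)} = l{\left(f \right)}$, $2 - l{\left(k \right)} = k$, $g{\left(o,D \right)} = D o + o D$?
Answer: $-880$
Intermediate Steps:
$g{\left(o,D \right)} = 2 D o$ ($g{\left(o,D \right)} = D o + D o = 2 D o$)
$l{\left(k \right)} = 2 - k$
$U{\left(f \right)} = 2 - f$
$U{\left(g{\left(2,-5 \right)} \right)} \left(-40\right) = \left(2 - 2 \left(-5\right) 2\right) \left(-40\right) = \left(2 - -20\right) \left(-40\right) = \left(2 + 20\right) \left(-40\right) = 22 \left(-40\right) = -880$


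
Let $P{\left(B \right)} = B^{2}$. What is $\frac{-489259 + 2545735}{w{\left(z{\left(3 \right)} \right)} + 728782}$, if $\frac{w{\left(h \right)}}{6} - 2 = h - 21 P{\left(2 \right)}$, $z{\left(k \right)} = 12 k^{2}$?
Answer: $\frac{1028238}{364469} \approx 2.8212$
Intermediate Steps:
$w{\left(h \right)} = -492 + 6 h$ ($w{\left(h \right)} = 12 + 6 \left(h - 21 \cdot 2^{2}\right) = 12 + 6 \left(h - 84\right) = 12 + 6 \left(-84 + h\right) = 12 + \left(-504 + 6 h\right) = -492 + 6 h$)
$\frac{-489259 + 2545735}{w{\left(z{\left(3 \right)} \right)} + 728782} = \frac{-489259 + 2545735}{\left(-492 + 6 \cdot 12 \cdot 3^{2}\right) + 728782} = \frac{2056476}{\left(-492 + 6 \cdot 12 \cdot 9\right) + 728782} = \frac{2056476}{\left(-492 + 6 \cdot 108\right) + 728782} = \frac{2056476}{\left(-492 + 648\right) + 728782} = \frac{2056476}{156 + 728782} = \frac{2056476}{728938} = 2056476 \cdot \frac{1}{728938} = \frac{1028238}{364469}$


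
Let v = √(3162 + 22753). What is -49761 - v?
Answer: -49761 - √25915 ≈ -49922.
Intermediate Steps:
v = √25915 ≈ 160.98
-49761 - v = -49761 - √25915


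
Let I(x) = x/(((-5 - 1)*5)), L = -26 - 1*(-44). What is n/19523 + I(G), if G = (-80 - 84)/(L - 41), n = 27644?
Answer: 7936294/6735435 ≈ 1.1783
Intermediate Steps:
L = 18 (L = -26 + 44 = 18)
G = 164/23 (G = (-80 - 84)/(18 - 41) = -164/(-23) = -164*(-1/23) = 164/23 ≈ 7.1304)
I(x) = -x/30 (I(x) = x/((-6*5)) = x/(-30) = x*(-1/30) = -x/30)
n/19523 + I(G) = 27644/19523 - 1/30*164/23 = 27644*(1/19523) - 82/345 = 27644/19523 - 82/345 = 7936294/6735435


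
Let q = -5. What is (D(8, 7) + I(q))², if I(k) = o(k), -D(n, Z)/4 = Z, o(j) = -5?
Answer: 1089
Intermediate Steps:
D(n, Z) = -4*Z
I(k) = -5
(D(8, 7) + I(q))² = (-4*7 - 5)² = (-28 - 5)² = (-33)² = 1089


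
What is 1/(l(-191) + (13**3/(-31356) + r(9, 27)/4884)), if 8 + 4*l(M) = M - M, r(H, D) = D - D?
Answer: -2412/4993 ≈ -0.48308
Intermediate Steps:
r(H, D) = 0
l(M) = -2 (l(M) = -2 + (M - M)/4 = -2 + (1/4)*0 = -2 + 0 = -2)
1/(l(-191) + (13**3/(-31356) + r(9, 27)/4884)) = 1/(-2 + (13**3/(-31356) + 0/4884)) = 1/(-2 + (2197*(-1/31356) + 0*(1/4884))) = 1/(-2 + (-169/2412 + 0)) = 1/(-2 - 169/2412) = 1/(-4993/2412) = -2412/4993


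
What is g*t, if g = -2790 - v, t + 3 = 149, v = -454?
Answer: -341056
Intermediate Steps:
t = 146 (t = -3 + 149 = 146)
g = -2336 (g = -2790 - 1*(-454) = -2790 + 454 = -2336)
g*t = -2336*146 = -341056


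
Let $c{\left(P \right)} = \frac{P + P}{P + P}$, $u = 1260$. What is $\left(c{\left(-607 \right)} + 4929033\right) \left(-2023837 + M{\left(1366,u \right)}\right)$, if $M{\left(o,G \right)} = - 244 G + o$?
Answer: $-11484210535974$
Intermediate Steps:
$M{\left(o,G \right)} = o - 244 G$
$c{\left(P \right)} = 1$ ($c{\left(P \right)} = \frac{2 P}{2 P} = 2 P \frac{1}{2 P} = 1$)
$\left(c{\left(-607 \right)} + 4929033\right) \left(-2023837 + M{\left(1366,u \right)}\right) = \left(1 + 4929033\right) \left(-2023837 + \left(1366 - 307440\right)\right) = 4929034 \left(-2023837 + \left(1366 - 307440\right)\right) = 4929034 \left(-2023837 - 306074\right) = 4929034 \left(-2329911\right) = -11484210535974$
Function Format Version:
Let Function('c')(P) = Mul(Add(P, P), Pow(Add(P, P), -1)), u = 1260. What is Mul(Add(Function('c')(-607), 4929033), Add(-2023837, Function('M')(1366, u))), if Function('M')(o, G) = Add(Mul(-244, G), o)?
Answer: -11484210535974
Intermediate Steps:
Function('M')(o, G) = Add(o, Mul(-244, G))
Function('c')(P) = 1 (Function('c')(P) = Mul(Mul(2, P), Pow(Mul(2, P), -1)) = Mul(Mul(2, P), Mul(Rational(1, 2), Pow(P, -1))) = 1)
Mul(Add(Function('c')(-607), 4929033), Add(-2023837, Function('M')(1366, u))) = Mul(Add(1, 4929033), Add(-2023837, Add(1366, Mul(-244, 1260)))) = Mul(4929034, Add(-2023837, Add(1366, -307440))) = Mul(4929034, Add(-2023837, -306074)) = Mul(4929034, -2329911) = -11484210535974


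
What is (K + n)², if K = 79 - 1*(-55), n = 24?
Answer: 24964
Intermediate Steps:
K = 134 (K = 79 + 55 = 134)
(K + n)² = (134 + 24)² = 158² = 24964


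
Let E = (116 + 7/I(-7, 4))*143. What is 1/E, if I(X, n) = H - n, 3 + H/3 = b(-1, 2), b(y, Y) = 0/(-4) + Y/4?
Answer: 23/379522 ≈ 6.0603e-5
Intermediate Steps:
b(y, Y) = Y/4 (b(y, Y) = 0*(-¼) + Y*(¼) = 0 + Y/4 = Y/4)
H = -15/2 (H = -9 + 3*((¼)*2) = -9 + 3*(½) = -9 + 3/2 = -15/2 ≈ -7.5000)
I(X, n) = -15/2 - n
E = 379522/23 (E = (116 + 7/(-15/2 - 1*4))*143 = (116 + 7/(-15/2 - 4))*143 = (116 + 7/(-23/2))*143 = (116 + 7*(-2/23))*143 = (116 - 14/23)*143 = (2654/23)*143 = 379522/23 ≈ 16501.)
1/E = 1/(379522/23) = 23/379522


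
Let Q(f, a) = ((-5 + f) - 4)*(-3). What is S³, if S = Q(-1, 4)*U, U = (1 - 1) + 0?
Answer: 0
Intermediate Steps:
U = 0 (U = 0 + 0 = 0)
Q(f, a) = 27 - 3*f (Q(f, a) = (-9 + f)*(-3) = 27 - 3*f)
S = 0 (S = (27 - 3*(-1))*0 = (27 + 3)*0 = 30*0 = 0)
S³ = 0³ = 0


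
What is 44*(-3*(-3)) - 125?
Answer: 271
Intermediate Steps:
44*(-3*(-3)) - 125 = 44*9 - 125 = 396 - 125 = 271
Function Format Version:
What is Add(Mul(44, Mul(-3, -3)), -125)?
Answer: 271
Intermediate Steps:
Add(Mul(44, Mul(-3, -3)), -125) = Add(Mul(44, 9), -125) = Add(396, -125) = 271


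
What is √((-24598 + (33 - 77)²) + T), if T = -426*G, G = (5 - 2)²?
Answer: 24*I*√46 ≈ 162.78*I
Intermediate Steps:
G = 9 (G = 3² = 9)
T = -3834 (T = -426*9 = -3834)
√((-24598 + (33 - 77)²) + T) = √((-24598 + (33 - 77)²) - 3834) = √((-24598 + (-44)²) - 3834) = √((-24598 + 1936) - 3834) = √(-22662 - 3834) = √(-26496) = 24*I*√46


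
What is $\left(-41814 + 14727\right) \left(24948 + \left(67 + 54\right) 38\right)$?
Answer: $-800312502$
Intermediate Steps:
$\left(-41814 + 14727\right) \left(24948 + \left(67 + 54\right) 38\right) = - 27087 \left(24948 + 121 \cdot 38\right) = - 27087 \left(24948 + 4598\right) = \left(-27087\right) 29546 = -800312502$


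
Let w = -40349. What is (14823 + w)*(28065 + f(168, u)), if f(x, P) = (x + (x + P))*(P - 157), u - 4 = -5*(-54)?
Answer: -2538177810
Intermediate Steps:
u = 274 (u = 4 - 5*(-54) = 4 + 270 = 274)
f(x, P) = (-157 + P)*(P + 2*x) (f(x, P) = (x + (P + x))*(-157 + P) = (P + 2*x)*(-157 + P) = (-157 + P)*(P + 2*x))
(14823 + w)*(28065 + f(168, u)) = (14823 - 40349)*(28065 + (274² - 314*168 - 157*274 + 2*274*168)) = -25526*(28065 + (75076 - 52752 - 43018 + 92064)) = -25526*(28065 + 71370) = -25526*99435 = -2538177810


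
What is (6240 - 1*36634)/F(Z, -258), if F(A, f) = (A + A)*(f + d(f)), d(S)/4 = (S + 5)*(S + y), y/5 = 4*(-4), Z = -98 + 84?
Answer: 2171/683596 ≈ 0.0031759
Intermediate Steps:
Z = -14
y = -80 (y = 5*(4*(-4)) = 5*(-16) = -80)
d(S) = 4*(-80 + S)*(5 + S) (d(S) = 4*((S + 5)*(S - 80)) = 4*((5 + S)*(-80 + S)) = 4*((-80 + S)*(5 + S)) = 4*(-80 + S)*(5 + S))
F(A, f) = 2*A*(-1600 - 299*f + 4*f²) (F(A, f) = (A + A)*(f + (-1600 - 300*f + 4*f²)) = (2*A)*(-1600 - 299*f + 4*f²) = 2*A*(-1600 - 299*f + 4*f²))
(6240 - 1*36634)/F(Z, -258) = (6240 - 1*36634)/((2*(-14)*(-1600 - 299*(-258) + 4*(-258)²))) = (6240 - 36634)/((2*(-14)*(-1600 + 77142 + 4*66564))) = -30394*(-1/(28*(-1600 + 77142 + 266256))) = -30394/(2*(-14)*341798) = -30394/(-9570344) = -30394*(-1/9570344) = 2171/683596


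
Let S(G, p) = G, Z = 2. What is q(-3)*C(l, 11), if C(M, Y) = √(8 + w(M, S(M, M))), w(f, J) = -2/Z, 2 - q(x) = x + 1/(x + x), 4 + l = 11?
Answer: 31*√7/6 ≈ 13.670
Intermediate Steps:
l = 7 (l = -4 + 11 = 7)
q(x) = 2 - x - 1/(2*x) (q(x) = 2 - (x + 1/(x + x)) = 2 - (x + 1/(2*x)) = 2 + (-x - 1/(2*x)) = 2 - x - 1/(2*x))
w(f, J) = -1 (w(f, J) = -2/2 = -2*½ = -1)
C(M, Y) = √7 (C(M, Y) = √(8 - 1) = √7)
q(-3)*C(l, 11) = (2 - 1*(-3) - ½/(-3))*√7 = (2 + 3 - ½*(-⅓))*√7 = (2 + 3 + ⅙)*√7 = 31*√7/6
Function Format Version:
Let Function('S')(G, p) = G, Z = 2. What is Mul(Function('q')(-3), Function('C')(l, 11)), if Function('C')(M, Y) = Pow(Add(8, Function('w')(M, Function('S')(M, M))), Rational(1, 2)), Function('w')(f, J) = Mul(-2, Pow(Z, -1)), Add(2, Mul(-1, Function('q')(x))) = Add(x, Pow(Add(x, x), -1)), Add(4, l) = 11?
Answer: Mul(Rational(31, 6), Pow(7, Rational(1, 2))) ≈ 13.670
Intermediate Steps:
l = 7 (l = Add(-4, 11) = 7)
Function('q')(x) = Add(2, Mul(-1, x), Mul(Rational(-1, 2), Pow(x, -1))) (Function('q')(x) = Add(2, Mul(-1, Add(x, Pow(Add(x, x), -1)))) = Add(2, Mul(-1, Add(x, Pow(Mul(2, x), -1)))) = Add(2, Mul(-1, Add(x, Mul(Rational(1, 2), Pow(x, -1))))) = Add(2, Add(Mul(-1, x), Mul(Rational(-1, 2), Pow(x, -1)))) = Add(2, Mul(-1, x), Mul(Rational(-1, 2), Pow(x, -1))))
Function('w')(f, J) = -1 (Function('w')(f, J) = Mul(-2, Pow(2, -1)) = Mul(-2, Rational(1, 2)) = -1)
Function('C')(M, Y) = Pow(7, Rational(1, 2)) (Function('C')(M, Y) = Pow(Add(8, -1), Rational(1, 2)) = Pow(7, Rational(1, 2)))
Mul(Function('q')(-3), Function('C')(l, 11)) = Mul(Add(2, Mul(-1, -3), Mul(Rational(-1, 2), Pow(-3, -1))), Pow(7, Rational(1, 2))) = Mul(Add(2, 3, Mul(Rational(-1, 2), Rational(-1, 3))), Pow(7, Rational(1, 2))) = Mul(Add(2, 3, Rational(1, 6)), Pow(7, Rational(1, 2))) = Mul(Rational(31, 6), Pow(7, Rational(1, 2)))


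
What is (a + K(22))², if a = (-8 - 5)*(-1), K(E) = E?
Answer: 1225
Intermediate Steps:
a = 13 (a = -13*(-1) = 13)
(a + K(22))² = (13 + 22)² = 35² = 1225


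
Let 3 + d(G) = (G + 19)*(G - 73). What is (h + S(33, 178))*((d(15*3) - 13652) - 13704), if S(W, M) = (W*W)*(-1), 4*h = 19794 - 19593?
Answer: 121122405/4 ≈ 3.0281e+7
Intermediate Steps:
h = 201/4 (h = (19794 - 19593)/4 = (1/4)*201 = 201/4 ≈ 50.250)
d(G) = -3 + (-73 + G)*(19 + G) (d(G) = -3 + (G + 19)*(G - 73) = -3 + (19 + G)*(-73 + G) = -3 + (-73 + G)*(19 + G))
S(W, M) = -W**2 (S(W, M) = W**2*(-1) = -W**2)
(h + S(33, 178))*((d(15*3) - 13652) - 13704) = (201/4 - 1*33**2)*(((-1390 + (15*3)**2 - 810*3) - 13652) - 13704) = (201/4 - 1*1089)*(((-1390 + 45**2 - 54*45) - 13652) - 13704) = (201/4 - 1089)*(((-1390 + 2025 - 2430) - 13652) - 13704) = -4155*((-1795 - 13652) - 13704)/4 = -4155*(-15447 - 13704)/4 = -4155/4*(-29151) = 121122405/4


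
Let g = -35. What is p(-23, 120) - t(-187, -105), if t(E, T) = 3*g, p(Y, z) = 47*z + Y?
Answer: 5722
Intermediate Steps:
p(Y, z) = Y + 47*z
t(E, T) = -105 (t(E, T) = 3*(-35) = -105)
p(-23, 120) - t(-187, -105) = (-23 + 47*120) - 1*(-105) = (-23 + 5640) + 105 = 5617 + 105 = 5722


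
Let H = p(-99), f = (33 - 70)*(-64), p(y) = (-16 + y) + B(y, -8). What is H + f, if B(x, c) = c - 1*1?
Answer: 2244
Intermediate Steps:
B(x, c) = -1 + c (B(x, c) = c - 1 = -1 + c)
p(y) = -25 + y (p(y) = (-16 + y) + (-1 - 8) = (-16 + y) - 9 = -25 + y)
f = 2368 (f = -37*(-64) = 2368)
H = -124 (H = -25 - 99 = -124)
H + f = -124 + 2368 = 2244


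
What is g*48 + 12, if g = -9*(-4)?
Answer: 1740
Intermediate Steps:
g = 36
g*48 + 12 = 36*48 + 12 = 1728 + 12 = 1740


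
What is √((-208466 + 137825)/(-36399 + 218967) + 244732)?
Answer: √226587990502630/30428 ≈ 494.70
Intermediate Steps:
√((-208466 + 137825)/(-36399 + 218967) + 244732) = √(-70641/182568 + 244732) = √(-70641*1/182568 + 244732) = √(-23547/60856 + 244732) = √(14893387045/60856) = √226587990502630/30428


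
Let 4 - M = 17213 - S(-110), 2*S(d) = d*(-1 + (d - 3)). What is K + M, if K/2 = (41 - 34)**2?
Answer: -10841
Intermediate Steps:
S(d) = d*(-4 + d)/2 (S(d) = (d*(-1 + (d - 3)))/2 = (d*(-1 + (-3 + d)))/2 = (d*(-4 + d))/2 = d*(-4 + d)/2)
M = -10939 (M = 4 - (17213 - (-110)*(-4 - 110)/2) = 4 - (17213 - (-110)*(-114)/2) = 4 - (17213 - 1*6270) = 4 - (17213 - 6270) = 4 - 1*10943 = 4 - 10943 = -10939)
K = 98 (K = 2*(41 - 34)**2 = 2*7**2 = 2*49 = 98)
K + M = 98 - 10939 = -10841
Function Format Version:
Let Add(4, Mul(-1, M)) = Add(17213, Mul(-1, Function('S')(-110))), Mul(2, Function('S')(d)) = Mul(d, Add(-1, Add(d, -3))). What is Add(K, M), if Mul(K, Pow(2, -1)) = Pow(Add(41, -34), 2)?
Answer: -10841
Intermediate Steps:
Function('S')(d) = Mul(Rational(1, 2), d, Add(-4, d)) (Function('S')(d) = Mul(Rational(1, 2), Mul(d, Add(-1, Add(d, -3)))) = Mul(Rational(1, 2), Mul(d, Add(-1, Add(-3, d)))) = Mul(Rational(1, 2), Mul(d, Add(-4, d))) = Mul(Rational(1, 2), d, Add(-4, d)))
M = -10939 (M = Add(4, Mul(-1, Add(17213, Mul(-1, Mul(Rational(1, 2), -110, Add(-4, -110)))))) = Add(4, Mul(-1, Add(17213, Mul(-1, Mul(Rational(1, 2), -110, -114))))) = Add(4, Mul(-1, Add(17213, Mul(-1, 6270)))) = Add(4, Mul(-1, Add(17213, -6270))) = Add(4, Mul(-1, 10943)) = Add(4, -10943) = -10939)
K = 98 (K = Mul(2, Pow(Add(41, -34), 2)) = Mul(2, Pow(7, 2)) = Mul(2, 49) = 98)
Add(K, M) = Add(98, -10939) = -10841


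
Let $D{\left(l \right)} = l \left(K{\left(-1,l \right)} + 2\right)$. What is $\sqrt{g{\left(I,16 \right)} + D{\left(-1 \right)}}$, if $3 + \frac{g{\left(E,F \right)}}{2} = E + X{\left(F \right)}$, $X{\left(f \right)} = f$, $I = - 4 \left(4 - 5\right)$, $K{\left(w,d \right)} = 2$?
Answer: $\sqrt{30} \approx 5.4772$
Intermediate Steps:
$I = 4$ ($I = \left(-4\right) \left(-1\right) = 4$)
$D{\left(l \right)} = 4 l$ ($D{\left(l \right)} = l \left(2 + 2\right) = l 4 = 4 l$)
$g{\left(E,F \right)} = -6 + 2 E + 2 F$ ($g{\left(E,F \right)} = -6 + 2 \left(E + F\right) = -6 + \left(2 E + 2 F\right) = -6 + 2 E + 2 F$)
$\sqrt{g{\left(I,16 \right)} + D{\left(-1 \right)}} = \sqrt{\left(-6 + 2 \cdot 4 + 2 \cdot 16\right) + 4 \left(-1\right)} = \sqrt{\left(-6 + 8 + 32\right) - 4} = \sqrt{34 - 4} = \sqrt{30}$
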